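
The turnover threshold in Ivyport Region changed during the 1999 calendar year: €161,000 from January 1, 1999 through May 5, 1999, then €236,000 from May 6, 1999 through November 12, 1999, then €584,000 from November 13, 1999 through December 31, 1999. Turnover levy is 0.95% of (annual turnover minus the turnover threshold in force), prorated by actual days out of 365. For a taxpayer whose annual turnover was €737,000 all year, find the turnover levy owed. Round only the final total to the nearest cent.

January 1 – May 5, 1999: 125 days, exemption €161,000 → (€737,000 − €161,000) × 0.95% × 125/365 = €1,873.9726
May 6 – November 12, 1999: 191 days, exemption €236,000 → (€737,000 − €236,000) × 0.95% × 191/365 = €2,490.5877
November 13 – December 31, 1999: 49 days, exemption €584,000 → (€737,000 − €584,000) × 0.95% × 49/365 = €195.1274
Total = €4,559.6877

€4,559.69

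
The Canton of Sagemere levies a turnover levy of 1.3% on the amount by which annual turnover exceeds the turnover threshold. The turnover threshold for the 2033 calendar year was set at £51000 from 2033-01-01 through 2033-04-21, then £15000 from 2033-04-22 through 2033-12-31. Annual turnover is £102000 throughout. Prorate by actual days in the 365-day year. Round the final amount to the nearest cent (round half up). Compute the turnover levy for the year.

£988.68

2033-01-01 to 2033-04-21: 111 days, exemption £51000 → (£102000 − £51000) × 1.3% × 111/365 = £201.6247
2033-04-22 to 2033-12-31: 254 days, exemption £15000 → (£102000 − £15000) × 1.3% × 254/365 = £787.0521
Total = £988.6767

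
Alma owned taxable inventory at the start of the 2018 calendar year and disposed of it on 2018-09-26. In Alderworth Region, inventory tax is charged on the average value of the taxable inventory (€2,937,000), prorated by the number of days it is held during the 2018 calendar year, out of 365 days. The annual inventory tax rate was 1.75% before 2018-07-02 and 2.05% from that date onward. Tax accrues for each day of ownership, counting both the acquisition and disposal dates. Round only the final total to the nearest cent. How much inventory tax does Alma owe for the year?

2018-01-01 to 2018-07-01: 182 days at 1.75% → €2,937,000 × 1.75% × 182/365 = €25,628.3425
2018-07-02 to 2018-09-26: 87 days at 2.05% → €2,937,000 × 2.05% × 87/365 = €14,351.0671
Total = €39,979.4096

€39,979.41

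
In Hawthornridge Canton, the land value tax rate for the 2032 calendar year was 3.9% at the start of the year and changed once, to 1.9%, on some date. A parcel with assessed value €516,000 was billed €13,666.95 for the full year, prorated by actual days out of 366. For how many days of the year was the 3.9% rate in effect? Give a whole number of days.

Let d = days at the first rate; then 366 − d days at the second rate.
€516,000 × [3.9%·d + 1.9%·(366−d)] / 366 = €13,666.95
Solving gives d = 137, so the new rate took effect on May 17, 2032.

137 days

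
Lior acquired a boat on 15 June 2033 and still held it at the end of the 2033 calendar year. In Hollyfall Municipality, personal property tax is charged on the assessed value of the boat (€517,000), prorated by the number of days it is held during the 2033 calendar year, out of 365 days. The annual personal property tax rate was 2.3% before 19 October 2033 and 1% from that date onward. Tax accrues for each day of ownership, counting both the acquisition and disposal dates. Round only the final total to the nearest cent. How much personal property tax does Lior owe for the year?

15 June – 18 October 2033: 126 days at 2.3% → €517,000 × 2.3% × 126/365 = €4,104.8384
19 October – 31 December 2033: 74 days at 1% → €517,000 × 1% × 74/365 = €1,048.1644
Total = €5,153.0027

€5,153.00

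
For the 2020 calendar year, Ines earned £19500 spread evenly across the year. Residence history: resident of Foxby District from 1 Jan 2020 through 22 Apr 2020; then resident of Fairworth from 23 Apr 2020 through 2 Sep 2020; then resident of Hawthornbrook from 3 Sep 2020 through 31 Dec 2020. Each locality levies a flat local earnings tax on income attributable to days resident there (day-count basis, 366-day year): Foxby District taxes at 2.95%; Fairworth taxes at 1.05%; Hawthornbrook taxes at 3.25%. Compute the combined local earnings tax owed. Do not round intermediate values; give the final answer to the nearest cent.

£459.80

Foxby District, 1 Jan – 22 Apr 2020: 113 days → £19500 × 2.95% × 113/366 = £177.6045
Fairworth, 23 Apr – 2 Sep 2020: 133 days → £19500 × 1.05% × 133/366 = £74.4037
Hawthornbrook, 3 Sep – 31 Dec 2020: 120 days → £19500 × 3.25% × 120/366 = £207.7869
Total = £459.7951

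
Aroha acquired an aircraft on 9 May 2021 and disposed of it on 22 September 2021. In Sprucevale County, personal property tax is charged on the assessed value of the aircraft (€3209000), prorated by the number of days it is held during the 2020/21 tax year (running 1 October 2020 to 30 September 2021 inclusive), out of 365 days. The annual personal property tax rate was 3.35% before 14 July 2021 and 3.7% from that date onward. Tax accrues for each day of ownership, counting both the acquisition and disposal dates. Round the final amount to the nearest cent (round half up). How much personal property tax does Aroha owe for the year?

9 May – 13 July 2021: 66 days at 3.35% → €3209000 × 3.35% × 66/365 = €19438.6274
14 July – 22 September 2021: 71 days at 3.7% → €3209000 × 3.7% × 71/365 = €23096.0082
Total = €42534.6356

€42534.64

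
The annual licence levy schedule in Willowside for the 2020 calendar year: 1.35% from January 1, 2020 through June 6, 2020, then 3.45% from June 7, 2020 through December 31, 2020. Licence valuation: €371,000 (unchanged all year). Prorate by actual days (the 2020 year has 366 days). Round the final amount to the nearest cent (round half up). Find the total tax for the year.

January 1 – June 6, 2020: 158 days at 1.35% → €371,000 × 1.35% × 158/366 = €2,162.1393
June 7 – December 31, 2020: 208 days at 3.45% → €371,000 × 3.45% × 208/366 = €7,274.0328
Total = €9,436.1721

€9,436.17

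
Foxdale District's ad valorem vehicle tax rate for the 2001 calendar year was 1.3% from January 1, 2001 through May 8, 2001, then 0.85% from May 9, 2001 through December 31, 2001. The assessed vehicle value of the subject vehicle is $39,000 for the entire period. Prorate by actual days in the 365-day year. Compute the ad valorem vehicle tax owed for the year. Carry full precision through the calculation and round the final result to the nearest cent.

January 1 – May 8, 2001: 128 days at 1.3% → $39,000 × 1.3% × 128/365 = $177.7973
May 9 – December 31, 2001: 237 days at 0.85% → $39,000 × 0.85% × 237/365 = $215.2479
Total = $393.0452

$393.05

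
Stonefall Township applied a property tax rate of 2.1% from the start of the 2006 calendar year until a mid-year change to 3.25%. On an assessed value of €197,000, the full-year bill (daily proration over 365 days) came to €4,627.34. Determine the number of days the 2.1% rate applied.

286 days

Let d = days at the first rate; then 365 − d days at the second rate.
€197,000 × [2.1%·d + 3.25%·(365−d)] / 365 = €4,627.34
Solving gives d = 286, so the new rate took effect on October 14, 2006.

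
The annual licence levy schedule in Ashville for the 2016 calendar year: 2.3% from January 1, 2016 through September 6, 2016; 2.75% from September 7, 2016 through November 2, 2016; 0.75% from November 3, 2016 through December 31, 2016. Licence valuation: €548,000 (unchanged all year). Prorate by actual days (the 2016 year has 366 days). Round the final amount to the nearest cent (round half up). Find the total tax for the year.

€11,618.80

January 1 – September 6, 2016: 250 days at 2.3% → €548,000 × 2.3% × 250/366 = €8,609.2896
September 7 – November 2, 2016: 57 days at 2.75% → €548,000 × 2.75% × 57/366 = €2,346.9672
November 3 – December 31, 2016: 59 days at 0.75% → €548,000 × 0.75% × 59/366 = €662.5410
Total = €11,618.7978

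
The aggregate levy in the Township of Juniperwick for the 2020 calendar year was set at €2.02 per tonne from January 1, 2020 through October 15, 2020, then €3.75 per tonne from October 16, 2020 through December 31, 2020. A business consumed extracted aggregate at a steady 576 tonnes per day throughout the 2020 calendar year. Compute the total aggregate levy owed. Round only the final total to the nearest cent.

January 1 – October 15, 2020: 289 days × 576 tonnes/day = 166,464 tonnes at €2.02/tonne → €336,257.28
October 16 – December 31, 2020: 77 days × 576 tonnes/day = 44,352 tonnes at €3.75/tonne → €166,320.00

€502,577.28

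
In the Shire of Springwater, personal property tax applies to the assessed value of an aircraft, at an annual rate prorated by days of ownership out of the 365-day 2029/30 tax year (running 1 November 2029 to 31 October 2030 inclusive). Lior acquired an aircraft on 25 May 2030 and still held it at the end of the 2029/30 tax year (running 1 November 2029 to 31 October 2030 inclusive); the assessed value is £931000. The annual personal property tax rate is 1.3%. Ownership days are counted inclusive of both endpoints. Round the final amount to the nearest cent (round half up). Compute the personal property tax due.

£5305.42

Days held (25 May – 31 Oct 2030): 160 out of 365
Tax = £931000 × 1.3% × 160/365 = £5305.4247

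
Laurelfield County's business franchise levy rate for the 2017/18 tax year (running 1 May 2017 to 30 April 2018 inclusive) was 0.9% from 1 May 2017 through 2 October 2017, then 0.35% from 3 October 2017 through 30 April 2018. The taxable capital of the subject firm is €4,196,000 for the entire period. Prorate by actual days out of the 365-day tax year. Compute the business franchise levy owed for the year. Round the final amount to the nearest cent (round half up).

€24,486.25

1 May – 2 October 2017: 155 days at 0.9% → €4,196,000 × 0.9% × 155/365 = €16,036.7671
3 October 2017 – 30 April 2018: 210 days at 0.35% → €4,196,000 × 0.35% × 210/365 = €8,449.4795
Total = €24,486.2466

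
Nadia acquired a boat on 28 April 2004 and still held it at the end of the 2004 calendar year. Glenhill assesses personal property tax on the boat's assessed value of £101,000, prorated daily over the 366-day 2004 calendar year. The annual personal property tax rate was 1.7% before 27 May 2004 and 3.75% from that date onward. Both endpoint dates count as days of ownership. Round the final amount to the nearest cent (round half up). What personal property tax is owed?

£2,402.34

28 April – 26 May 2004: 29 days at 1.7% → £101,000 × 1.7% × 29/366 = £136.0464
27 May – 31 December 2004: 219 days at 3.75% → £101,000 × 3.75% × 219/366 = £2,266.2910
Total = £2,402.3374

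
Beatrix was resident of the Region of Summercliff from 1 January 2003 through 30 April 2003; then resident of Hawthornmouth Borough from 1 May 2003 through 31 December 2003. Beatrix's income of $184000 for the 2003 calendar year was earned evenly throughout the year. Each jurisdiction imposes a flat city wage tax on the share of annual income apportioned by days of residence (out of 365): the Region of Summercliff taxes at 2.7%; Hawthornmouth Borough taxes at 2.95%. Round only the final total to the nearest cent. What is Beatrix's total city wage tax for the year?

$5276.77

The Region of Summercliff, 1 January – 30 April 2003: 120 days → $184000 × 2.7% × 120/365 = $1633.3151
Hawthornmouth Borough, 1 May – 31 December 2003: 245 days → $184000 × 2.95% × 245/365 = $3643.4521
Total = $5276.7671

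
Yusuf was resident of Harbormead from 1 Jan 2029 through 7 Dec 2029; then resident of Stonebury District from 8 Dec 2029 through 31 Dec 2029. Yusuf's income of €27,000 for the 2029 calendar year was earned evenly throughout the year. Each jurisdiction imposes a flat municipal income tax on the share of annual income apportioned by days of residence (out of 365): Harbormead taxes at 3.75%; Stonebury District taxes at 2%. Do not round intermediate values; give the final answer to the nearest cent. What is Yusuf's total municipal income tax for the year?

Harbormead, 1 Jan – 7 Dec 2029: 341 days → €27,000 × 3.75% × 341/365 = €945.9247
Stonebury District, 8 Dec – 31 Dec 2029: 24 days → €27,000 × 2% × 24/365 = €35.5068
Total = €981.4315

€981.43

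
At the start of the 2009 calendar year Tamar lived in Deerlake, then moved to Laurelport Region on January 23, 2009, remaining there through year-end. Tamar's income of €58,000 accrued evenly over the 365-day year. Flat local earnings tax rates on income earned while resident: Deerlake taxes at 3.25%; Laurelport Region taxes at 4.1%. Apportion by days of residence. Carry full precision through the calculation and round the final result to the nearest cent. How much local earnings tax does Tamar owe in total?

€2,348.28

Deerlake, January 1 – January 22, 2009: 22 days → €58,000 × 3.25% × 22/365 = €113.6164
Laurelport Region, January 23 – December 31, 2009: 343 days → €58,000 × 4.1% × 343/365 = €2,234.6685
Total = €2,348.2849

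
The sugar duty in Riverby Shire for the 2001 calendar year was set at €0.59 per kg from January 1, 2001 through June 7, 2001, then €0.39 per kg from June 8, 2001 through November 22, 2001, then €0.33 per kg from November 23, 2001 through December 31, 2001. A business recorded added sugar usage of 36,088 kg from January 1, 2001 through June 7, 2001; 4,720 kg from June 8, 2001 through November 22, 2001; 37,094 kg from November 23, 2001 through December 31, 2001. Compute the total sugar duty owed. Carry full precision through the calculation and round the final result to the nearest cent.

January 1 – June 7, 2001: 36,088 kg at €0.59/kg → €21,291.92
June 8 – November 22, 2001: 4,720 kg at €0.39/kg → €1,840.80
November 23 – December 31, 2001: 37,094 kg at €0.33/kg → €12,241.02

€35,373.74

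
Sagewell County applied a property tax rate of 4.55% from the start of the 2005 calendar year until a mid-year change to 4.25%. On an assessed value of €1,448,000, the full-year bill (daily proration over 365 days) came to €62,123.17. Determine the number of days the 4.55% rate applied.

Let d = days at the first rate; then 365 − d days at the second rate.
€1,448,000 × [4.55%·d + 4.25%·(365−d)] / 365 = €62,123.17
Solving gives d = 49, so the new rate took effect on 19 Feb 2005.

49 days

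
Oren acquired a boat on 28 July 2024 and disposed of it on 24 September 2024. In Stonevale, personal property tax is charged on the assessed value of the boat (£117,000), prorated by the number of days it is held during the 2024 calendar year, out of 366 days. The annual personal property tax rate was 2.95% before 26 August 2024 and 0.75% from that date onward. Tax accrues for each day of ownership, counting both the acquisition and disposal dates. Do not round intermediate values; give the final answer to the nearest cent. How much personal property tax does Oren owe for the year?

28 July – 25 August 2024: 29 days at 2.95% → £117,000 × 2.95% × 29/366 = £273.4795
26 August – 24 September 2024: 30 days at 0.75% → £117,000 × 0.75% × 30/366 = £71.9262
Total = £345.4057

£345.41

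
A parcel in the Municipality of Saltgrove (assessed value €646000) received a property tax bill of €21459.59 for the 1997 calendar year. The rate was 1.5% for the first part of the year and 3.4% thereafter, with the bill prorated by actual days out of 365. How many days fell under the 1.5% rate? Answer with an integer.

15 days

Let d = days at the first rate; then 365 − d days at the second rate.
€646000 × [1.5%·d + 3.4%·(365−d)] / 365 = €21459.59
Solving gives d = 15, so the new rate took effect on 16 Jan 1997.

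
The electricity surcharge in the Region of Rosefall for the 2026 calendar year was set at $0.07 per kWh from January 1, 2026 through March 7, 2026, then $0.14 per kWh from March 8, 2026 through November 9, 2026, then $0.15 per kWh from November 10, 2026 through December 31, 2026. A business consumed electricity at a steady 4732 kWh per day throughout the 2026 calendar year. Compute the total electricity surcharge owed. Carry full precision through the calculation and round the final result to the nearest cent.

January 1 – March 7, 2026: 66 days × 4732 kWh/day = 312,312 kWh at $0.07/kWh → $21,861.84
March 8 – November 9, 2026: 247 days × 4732 kWh/day = 1,168,804 kWh at $0.14/kWh → $163,632.56
November 10 – December 31, 2026: 52 days × 4732 kWh/day = 246,064 kWh at $0.15/kWh → $36,909.60

$222,404.00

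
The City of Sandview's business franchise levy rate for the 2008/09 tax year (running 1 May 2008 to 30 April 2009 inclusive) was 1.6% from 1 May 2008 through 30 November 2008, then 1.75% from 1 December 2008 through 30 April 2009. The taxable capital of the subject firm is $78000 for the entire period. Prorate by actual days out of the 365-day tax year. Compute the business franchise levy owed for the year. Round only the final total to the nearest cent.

$1296.40

1 May – 30 November 2008: 214 days at 1.6% → $78000 × 1.6% × 214/365 = $731.7041
1 December 2008 – 30 April 2009: 151 days at 1.75% → $78000 × 1.75% × 151/365 = $564.6986
Total = $1296.4027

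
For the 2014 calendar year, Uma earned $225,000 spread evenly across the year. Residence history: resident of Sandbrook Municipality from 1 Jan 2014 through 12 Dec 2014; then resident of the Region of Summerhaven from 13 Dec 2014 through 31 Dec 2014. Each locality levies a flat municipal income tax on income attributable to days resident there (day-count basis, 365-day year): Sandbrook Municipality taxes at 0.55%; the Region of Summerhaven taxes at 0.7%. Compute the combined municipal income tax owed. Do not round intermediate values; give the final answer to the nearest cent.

Sandbrook Municipality, 1 Jan – 12 Dec 2014: 346 days → $225,000 × 0.55% × 346/365 = $1,173.0822
The Region of Summerhaven, 13 Dec – 31 Dec 2014: 19 days → $225,000 × 0.7% × 19/365 = $81.9863
Total = $1,255.0685

$1,255.07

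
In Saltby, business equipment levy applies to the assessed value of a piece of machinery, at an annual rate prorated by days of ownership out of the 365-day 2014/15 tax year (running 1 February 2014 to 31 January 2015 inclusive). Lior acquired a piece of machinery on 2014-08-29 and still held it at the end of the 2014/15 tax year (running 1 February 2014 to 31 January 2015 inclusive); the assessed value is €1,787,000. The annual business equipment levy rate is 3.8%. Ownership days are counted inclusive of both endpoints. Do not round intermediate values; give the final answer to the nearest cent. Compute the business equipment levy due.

Days held (2014-08-29 to 2015-01-31): 156 out of 365
Tax = €1,787,000 × 3.8% × 156/365 = €29,022.8384

€29,022.84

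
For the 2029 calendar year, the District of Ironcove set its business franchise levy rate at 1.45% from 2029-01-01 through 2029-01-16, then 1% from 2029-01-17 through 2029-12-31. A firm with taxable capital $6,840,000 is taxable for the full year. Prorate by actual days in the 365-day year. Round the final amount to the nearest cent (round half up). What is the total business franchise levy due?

2029-01-01 to 2029-01-16: 16 days at 1.45% → $6,840,000 × 1.45% × 16/365 = $4,347.6164
2029-01-17 to 2029-12-31: 349 days at 1% → $6,840,000 × 1% × 349/365 = $65,401.6438
Total = $69,749.2603

$69,749.26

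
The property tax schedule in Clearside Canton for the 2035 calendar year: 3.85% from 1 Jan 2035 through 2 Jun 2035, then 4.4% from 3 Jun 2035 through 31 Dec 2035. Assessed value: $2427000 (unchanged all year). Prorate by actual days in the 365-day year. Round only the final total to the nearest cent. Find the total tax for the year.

$101192.60

1 Jan – 2 Jun 2035: 153 days at 3.85% → $2427000 × 3.85% × 153/365 = $39167.7904
3 Jun – 31 Dec 2035: 212 days at 4.4% → $2427000 × 4.4% × 212/365 = $62024.8110
Total = $101192.6014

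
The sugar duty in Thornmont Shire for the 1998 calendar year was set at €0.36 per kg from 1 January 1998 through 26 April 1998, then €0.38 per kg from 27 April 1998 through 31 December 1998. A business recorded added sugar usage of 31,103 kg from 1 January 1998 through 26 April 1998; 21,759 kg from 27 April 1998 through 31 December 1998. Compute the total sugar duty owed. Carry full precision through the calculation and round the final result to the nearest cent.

1 January – 26 April 1998: 31,103 kg at €0.36/kg → €11,197.08
27 April – 31 December 1998: 21,759 kg at €0.38/kg → €8,268.42

€19,465.50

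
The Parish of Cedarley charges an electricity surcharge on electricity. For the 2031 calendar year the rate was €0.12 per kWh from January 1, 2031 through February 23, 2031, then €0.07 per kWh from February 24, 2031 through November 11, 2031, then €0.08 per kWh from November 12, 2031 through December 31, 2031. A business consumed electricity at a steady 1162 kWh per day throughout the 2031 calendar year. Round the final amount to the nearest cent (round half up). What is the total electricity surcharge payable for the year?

€33,407.50

January 1 – February 23, 2031: 54 days × 1162 kWh/day = 62,748 kWh at €0.12/kWh → €7,529.76
February 24 – November 11, 2031: 261 days × 1162 kWh/day = 303,282 kWh at €0.07/kWh → €21,229.74
November 12 – December 31, 2031: 50 days × 1162 kWh/day = 58,100 kWh at €0.08/kWh → €4,648.00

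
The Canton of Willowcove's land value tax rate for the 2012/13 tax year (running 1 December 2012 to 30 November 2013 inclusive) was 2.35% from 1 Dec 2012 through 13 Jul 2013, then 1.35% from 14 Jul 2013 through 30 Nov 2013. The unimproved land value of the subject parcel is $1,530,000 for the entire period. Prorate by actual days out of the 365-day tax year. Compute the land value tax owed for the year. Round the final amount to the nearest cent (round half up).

1 Dec 2012 – 13 Jul 2013: 225 days at 2.35% → $1,530,000 × 2.35% × 225/365 = $22,164.0411
14 Jul – 30 Nov 2013: 140 days at 1.35% → $1,530,000 × 1.35% × 140/365 = $7,922.4658
Total = $30,086.5068

$30,086.51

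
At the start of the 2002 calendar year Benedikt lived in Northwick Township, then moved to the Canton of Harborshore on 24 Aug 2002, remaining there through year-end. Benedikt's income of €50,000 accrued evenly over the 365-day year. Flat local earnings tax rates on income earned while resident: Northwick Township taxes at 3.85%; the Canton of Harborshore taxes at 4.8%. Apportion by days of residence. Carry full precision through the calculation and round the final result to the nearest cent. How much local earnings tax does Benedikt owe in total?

€2,094.18

Northwick Township, 1 Jan – 23 Aug 2002: 235 days → €50,000 × 3.85% × 235/365 = €1,239.3836
The Canton of Harborshore, 24 Aug – 31 Dec 2002: 130 days → €50,000 × 4.8% × 130/365 = €854.7945
Total = €2,094.1781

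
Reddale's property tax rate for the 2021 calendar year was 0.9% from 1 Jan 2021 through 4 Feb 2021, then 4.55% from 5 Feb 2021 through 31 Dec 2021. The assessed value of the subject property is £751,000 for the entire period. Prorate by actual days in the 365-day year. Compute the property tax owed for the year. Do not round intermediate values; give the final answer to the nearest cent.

£31,542.00

1 Jan – 4 Feb 2021: 35 days at 0.9% → £751,000 × 0.9% × 35/365 = £648.1233
5 Feb – 31 Dec 2021: 330 days at 4.55% → £751,000 × 4.55% × 330/365 = £30,893.8767
Total = £31,542.0000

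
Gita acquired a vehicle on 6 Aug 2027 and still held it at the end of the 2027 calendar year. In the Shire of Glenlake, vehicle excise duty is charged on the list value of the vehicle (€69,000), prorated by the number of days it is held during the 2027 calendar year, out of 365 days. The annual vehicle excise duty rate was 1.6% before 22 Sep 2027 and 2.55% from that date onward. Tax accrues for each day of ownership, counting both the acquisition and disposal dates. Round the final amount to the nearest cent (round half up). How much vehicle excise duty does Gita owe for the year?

6 Aug – 21 Sep 2027: 47 days at 1.6% → €69,000 × 1.6% × 47/365 = €142.1589
22 Sep – 31 Dec 2027: 101 days at 2.55% → €69,000 × 2.55% × 101/365 = €486.8753
Total = €629.0342

€629.03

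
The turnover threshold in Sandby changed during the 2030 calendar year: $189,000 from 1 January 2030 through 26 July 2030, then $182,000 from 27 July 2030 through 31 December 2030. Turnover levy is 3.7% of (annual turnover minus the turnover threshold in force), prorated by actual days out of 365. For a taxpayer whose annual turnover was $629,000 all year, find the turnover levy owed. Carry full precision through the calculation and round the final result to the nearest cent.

1 January – 26 July 2030: 207 days, exemption $189,000 → ($629,000 − $189,000) × 3.7% × 207/365 = $9,232.7671
27 July – 31 December 2030: 158 days, exemption $182,000 → ($629,000 − $182,000) × 3.7% × 158/365 = $7,159.3479
Total = $16,392.1151

$16,392.12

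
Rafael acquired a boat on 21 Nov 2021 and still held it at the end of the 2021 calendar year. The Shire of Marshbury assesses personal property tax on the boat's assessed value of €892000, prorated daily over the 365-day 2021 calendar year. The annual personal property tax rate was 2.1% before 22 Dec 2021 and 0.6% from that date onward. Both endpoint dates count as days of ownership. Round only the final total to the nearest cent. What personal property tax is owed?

€1737.57

21 Nov – 21 Dec 2021: 31 days at 2.1% → €892000 × 2.1% × 31/365 = €1590.9370
22 Dec – 31 Dec 2021: 10 days at 0.6% → €892000 × 0.6% × 10/365 = €146.6301
Total = €1737.5671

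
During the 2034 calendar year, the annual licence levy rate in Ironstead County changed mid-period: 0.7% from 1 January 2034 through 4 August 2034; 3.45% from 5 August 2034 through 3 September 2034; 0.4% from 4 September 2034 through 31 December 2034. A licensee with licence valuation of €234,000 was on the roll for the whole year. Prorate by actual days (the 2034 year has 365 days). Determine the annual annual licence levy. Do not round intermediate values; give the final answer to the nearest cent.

€1,938.03

1 January – 4 August 2034: 216 days at 0.7% → €234,000 × 0.7% × 216/365 = €969.3370
5 August – 3 September 2034: 30 days at 3.45% → €234,000 × 3.45% × 30/365 = €663.5342
4 September – 31 December 2034: 119 days at 0.4% → €234,000 × 0.4% × 119/365 = €305.1616
Total = €1,938.0329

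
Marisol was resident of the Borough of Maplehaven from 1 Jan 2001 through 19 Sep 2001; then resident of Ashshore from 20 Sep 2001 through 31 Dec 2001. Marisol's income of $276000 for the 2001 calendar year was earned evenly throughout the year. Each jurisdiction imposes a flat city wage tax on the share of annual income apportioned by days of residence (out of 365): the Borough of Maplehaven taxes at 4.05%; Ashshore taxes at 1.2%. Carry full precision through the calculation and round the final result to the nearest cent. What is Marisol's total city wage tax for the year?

The Borough of Maplehaven, 1 Jan – 19 Sep 2001: 262 days → $276000 × 4.05% × 262/365 = $8023.6603
Ashshore, 20 Sep – 31 Dec 2001: 103 days → $276000 × 1.2% × 103/365 = $934.6192
Total = $8958.2795

$8958.28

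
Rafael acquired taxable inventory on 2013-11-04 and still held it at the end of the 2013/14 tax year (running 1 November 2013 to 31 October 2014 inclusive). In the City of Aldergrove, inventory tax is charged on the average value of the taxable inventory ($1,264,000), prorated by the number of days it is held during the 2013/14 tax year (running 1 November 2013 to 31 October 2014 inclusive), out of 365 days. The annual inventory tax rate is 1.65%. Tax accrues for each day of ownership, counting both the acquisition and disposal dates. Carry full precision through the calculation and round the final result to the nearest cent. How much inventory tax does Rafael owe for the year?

Days held (2013-11-04 to 2014-10-31): 362 out of 365
Tax = $1,264,000 × 1.65% × 362/365 = $20,684.5808

$20,684.58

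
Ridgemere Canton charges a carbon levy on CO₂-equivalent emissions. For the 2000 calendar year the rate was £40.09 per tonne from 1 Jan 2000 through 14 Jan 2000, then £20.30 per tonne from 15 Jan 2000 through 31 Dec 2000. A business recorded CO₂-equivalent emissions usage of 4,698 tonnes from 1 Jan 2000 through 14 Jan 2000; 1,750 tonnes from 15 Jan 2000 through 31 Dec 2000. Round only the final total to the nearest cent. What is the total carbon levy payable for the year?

1 Jan – 14 Jan 2000: 4,698 tonnes at £40.09/tonne → £188342.82
15 Jan – 31 Dec 2000: 1,750 tonnes at £20.30/tonne → £35525.00

£223867.82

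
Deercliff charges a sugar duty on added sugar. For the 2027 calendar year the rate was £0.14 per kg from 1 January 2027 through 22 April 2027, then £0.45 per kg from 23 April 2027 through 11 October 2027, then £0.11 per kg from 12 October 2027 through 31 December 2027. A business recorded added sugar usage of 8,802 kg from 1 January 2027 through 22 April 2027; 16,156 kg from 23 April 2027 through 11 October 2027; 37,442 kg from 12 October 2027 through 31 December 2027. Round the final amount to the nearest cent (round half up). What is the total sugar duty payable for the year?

1 January – 22 April 2027: 8,802 kg at £0.14/kg → £1,232.28
23 April – 11 October 2027: 16,156 kg at £0.45/kg → £7,270.20
12 October – 31 December 2027: 37,442 kg at £0.11/kg → £4,118.62

£12,621.10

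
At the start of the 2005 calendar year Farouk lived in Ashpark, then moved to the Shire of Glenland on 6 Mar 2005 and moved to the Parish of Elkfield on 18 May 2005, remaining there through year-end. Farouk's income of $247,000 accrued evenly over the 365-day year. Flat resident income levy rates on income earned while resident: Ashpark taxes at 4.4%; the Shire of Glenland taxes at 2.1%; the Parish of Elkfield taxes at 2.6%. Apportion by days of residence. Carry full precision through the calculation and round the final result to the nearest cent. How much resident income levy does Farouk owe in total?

Ashpark, 1 Jan – 5 Mar 2005: 64 days → $247,000 × 4.4% × 64/365 = $1,905.6219
The Shire of Glenland, 6 Mar – 17 May 2005: 73 days → $247,000 × 2.1% × 73/365 = $1,037.4000
The Parish of Elkfield, 18 May – 31 Dec 2005: 228 days → $247,000 × 2.6% × 228/365 = $4,011.5507
Total = $6,954.5726

$6,954.57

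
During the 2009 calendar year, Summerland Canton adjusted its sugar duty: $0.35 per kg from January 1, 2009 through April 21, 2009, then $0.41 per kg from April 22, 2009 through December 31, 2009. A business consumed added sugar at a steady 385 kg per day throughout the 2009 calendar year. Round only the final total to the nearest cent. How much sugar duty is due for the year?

$55051.15

January 1 – April 21, 2009: 111 days × 385 kg/day = 42,735 kg at $0.35/kg → $14957.25
April 22 – December 31, 2009: 254 days × 385 kg/day = 97,790 kg at $0.41/kg → $40093.90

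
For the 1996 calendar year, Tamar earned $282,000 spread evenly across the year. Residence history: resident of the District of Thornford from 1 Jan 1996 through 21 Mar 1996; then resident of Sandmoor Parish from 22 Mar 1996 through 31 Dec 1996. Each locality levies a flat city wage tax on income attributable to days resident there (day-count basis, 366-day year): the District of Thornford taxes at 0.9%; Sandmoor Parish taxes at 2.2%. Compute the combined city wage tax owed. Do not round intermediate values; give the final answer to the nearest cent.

The District of Thornford, 1 Jan – 21 Mar 1996: 81 days → $282,000 × 0.9% × 81/366 = $561.6885
Sandmoor Parish, 22 Mar – 31 Dec 1996: 285 days → $282,000 × 2.2% × 285/366 = $4,830.9836
Total = $5,392.6721

$5,392.67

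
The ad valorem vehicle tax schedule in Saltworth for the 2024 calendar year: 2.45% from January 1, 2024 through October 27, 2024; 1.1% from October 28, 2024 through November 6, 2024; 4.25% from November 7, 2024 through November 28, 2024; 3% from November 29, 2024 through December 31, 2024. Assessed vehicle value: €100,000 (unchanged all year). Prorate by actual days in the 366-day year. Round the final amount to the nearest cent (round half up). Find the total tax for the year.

€2,570.90

January 1 – October 27, 2024: 301 days at 2.45% → €100,000 × 2.45% × 301/366 = €2,014.8907
October 28 – November 6, 2024: 10 days at 1.1% → €100,000 × 1.1% × 10/366 = €30.0546
November 7 – November 28, 2024: 22 days at 4.25% → €100,000 × 4.25% × 22/366 = €255.4645
November 29 – December 31, 2024: 33 days at 3% → €100,000 × 3% × 33/366 = €270.4918
Total = €2,570.9016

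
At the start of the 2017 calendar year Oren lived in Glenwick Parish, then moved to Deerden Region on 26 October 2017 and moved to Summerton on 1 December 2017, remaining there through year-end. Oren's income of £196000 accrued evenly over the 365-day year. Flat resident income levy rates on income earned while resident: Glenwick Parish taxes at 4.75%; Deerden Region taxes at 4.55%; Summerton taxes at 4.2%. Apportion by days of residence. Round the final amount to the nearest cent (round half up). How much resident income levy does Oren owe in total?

Glenwick Parish, 1 January – 25 October 2017: 298 days → £196000 × 4.75% × 298/365 = £7601.0411
Deerden Region, 26 October – 30 November 2017: 36 days → £196000 × 4.55% × 36/365 = £879.5836
Summerton, 1 December – 31 December 2017: 31 days → £196000 × 4.2% × 31/365 = £699.1562
Total = £9179.7808

£9179.78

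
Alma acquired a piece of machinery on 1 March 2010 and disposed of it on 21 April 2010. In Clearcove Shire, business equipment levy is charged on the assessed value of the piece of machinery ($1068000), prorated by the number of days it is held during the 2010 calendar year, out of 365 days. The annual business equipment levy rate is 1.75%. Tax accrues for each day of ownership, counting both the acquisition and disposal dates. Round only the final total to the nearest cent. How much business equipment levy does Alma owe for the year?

Days held (1 March – 21 April 2010): 52 out of 365
Tax = $1068000 × 1.75% × 52/365 = $2662.6849

$2662.68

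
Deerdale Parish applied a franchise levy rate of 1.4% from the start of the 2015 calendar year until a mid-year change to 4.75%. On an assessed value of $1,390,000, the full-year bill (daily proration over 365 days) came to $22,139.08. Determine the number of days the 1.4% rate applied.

Let d = days at the first rate; then 365 − d days at the second rate.
$1,390,000 × [1.4%·d + 4.75%·(365−d)] / 365 = $22,139.08
Solving gives d = 344, so the new rate took effect on December 11, 2015.

344 days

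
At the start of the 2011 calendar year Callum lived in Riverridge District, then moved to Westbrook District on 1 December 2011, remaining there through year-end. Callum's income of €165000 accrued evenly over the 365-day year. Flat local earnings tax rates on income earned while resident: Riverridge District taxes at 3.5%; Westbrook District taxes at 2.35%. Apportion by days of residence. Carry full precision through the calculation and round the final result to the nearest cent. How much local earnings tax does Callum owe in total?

Riverridge District, 1 January – 30 November 2011: 334 days → €165000 × 3.5% × 334/365 = €5284.5205
Westbrook District, 1 December – 31 December 2011: 31 days → €165000 × 2.35% × 31/365 = €329.3219
Total = €5613.8425

€5613.84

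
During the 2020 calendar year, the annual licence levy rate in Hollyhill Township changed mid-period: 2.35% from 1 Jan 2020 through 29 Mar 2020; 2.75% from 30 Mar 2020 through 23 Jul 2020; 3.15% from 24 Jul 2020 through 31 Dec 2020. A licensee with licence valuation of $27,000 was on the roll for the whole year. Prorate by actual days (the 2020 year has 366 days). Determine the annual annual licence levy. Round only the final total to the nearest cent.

$763.75

1 Jan – 29 Mar 2020: 89 days at 2.35% → $27,000 × 2.35% × 89/366 = $154.2910
30 Mar – 23 Jul 2020: 116 days at 2.75% → $27,000 × 2.75% × 116/366 = $235.3279
24 Jul – 31 Dec 2020: 161 days at 3.15% → $27,000 × 3.15% × 161/366 = $374.1270
Total = $763.7459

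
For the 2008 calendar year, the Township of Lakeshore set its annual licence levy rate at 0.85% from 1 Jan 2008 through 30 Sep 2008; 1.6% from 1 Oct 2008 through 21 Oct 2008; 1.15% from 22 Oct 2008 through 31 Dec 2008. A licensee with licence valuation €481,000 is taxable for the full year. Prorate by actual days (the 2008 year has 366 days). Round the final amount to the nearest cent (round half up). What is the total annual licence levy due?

1 Jan – 30 Sep 2008: 274 days at 0.85% → €481,000 × 0.85% × 274/366 = €3,060.7896
1 Oct – 21 Oct 2008: 21 days at 1.6% → €481,000 × 1.6% × 21/366 = €441.5738
22 Oct – 31 Dec 2008: 71 days at 1.15% → €481,000 × 1.15% × 71/366 = €1,073.0505
Total = €4,575.4139

€4,575.41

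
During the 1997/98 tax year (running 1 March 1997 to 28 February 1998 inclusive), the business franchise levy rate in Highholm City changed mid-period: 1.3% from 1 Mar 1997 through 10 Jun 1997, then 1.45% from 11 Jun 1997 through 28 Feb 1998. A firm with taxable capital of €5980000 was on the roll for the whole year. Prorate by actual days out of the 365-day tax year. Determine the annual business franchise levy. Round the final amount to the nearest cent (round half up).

1 Mar – 10 Jun 1997: 102 days at 1.3% → €5980000 × 1.3% × 102/365 = €21724.6027
11 Jun 1997 – 28 Feb 1998: 263 days at 1.45% → €5980000 × 1.45% × 263/365 = €62478.7123
Total = €84203.3151

€84203.32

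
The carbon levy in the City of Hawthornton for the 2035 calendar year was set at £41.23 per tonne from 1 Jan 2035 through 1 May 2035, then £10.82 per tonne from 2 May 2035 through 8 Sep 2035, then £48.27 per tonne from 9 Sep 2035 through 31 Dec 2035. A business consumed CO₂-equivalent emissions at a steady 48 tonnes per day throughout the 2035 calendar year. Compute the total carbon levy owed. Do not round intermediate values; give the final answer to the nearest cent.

1 Jan – 1 May 2035: 121 days × 48 tonnes/day = 5,808 tonnes at £41.23/tonne → £239,463.84
2 May – 8 Sep 2035: 130 days × 48 tonnes/day = 6,240 tonnes at £10.82/tonne → £67,516.80
9 Sep – 31 Dec 2035: 114 days × 48 tonnes/day = 5,472 tonnes at £48.27/tonne → £264,133.44

£571,114.08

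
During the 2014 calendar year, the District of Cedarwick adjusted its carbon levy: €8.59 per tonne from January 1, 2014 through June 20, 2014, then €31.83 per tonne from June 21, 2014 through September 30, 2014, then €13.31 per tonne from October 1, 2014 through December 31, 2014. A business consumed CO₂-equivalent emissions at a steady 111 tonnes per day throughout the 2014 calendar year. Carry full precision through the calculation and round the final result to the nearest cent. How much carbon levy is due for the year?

January 1 – June 20, 2014: 171 days × 111 tonnes/day = 18,981 tonnes at €8.59/tonne → €163,046.79
June 21 – September 30, 2014: 102 days × 111 tonnes/day = 11,322 tonnes at €31.83/tonne → €360,379.26
October 1 – December 31, 2014: 92 days × 111 tonnes/day = 10,212 tonnes at €13.31/tonne → €135,921.72

€659,347.77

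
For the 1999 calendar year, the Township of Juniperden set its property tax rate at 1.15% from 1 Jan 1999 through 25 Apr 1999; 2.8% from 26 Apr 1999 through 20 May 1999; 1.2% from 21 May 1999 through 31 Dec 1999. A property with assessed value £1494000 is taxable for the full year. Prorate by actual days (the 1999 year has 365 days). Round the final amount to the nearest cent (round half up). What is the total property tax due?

£19329.90

1 Jan – 25 Apr 1999: 115 days at 1.15% → £1494000 × 1.15% × 115/365 = £5413.1918
26 Apr – 20 May 1999: 25 days at 2.8% → £1494000 × 2.8% × 25/365 = £2865.2055
21 May – 31 Dec 1999: 225 days at 1.2% → £1494000 × 1.2% × 225/365 = £11051.5068
Total = £19329.9041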